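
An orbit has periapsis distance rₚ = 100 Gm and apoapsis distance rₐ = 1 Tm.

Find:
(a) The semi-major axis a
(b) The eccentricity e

Convert to SI: rₚ = 100 Gm = 1e+11 m; rₐ = 1 Tm = 1e+12 m.
(a) a = (rₚ + rₐ) / 2 = (1e+11 + 1e+12) / 2 ≈ 5.5e+11 m = 550 Gm.
(b) e = (rₐ − rₚ) / (rₐ + rₚ) = (1e+12 − 1e+11) / (1e+12 + 1e+11) ≈ 0.8182.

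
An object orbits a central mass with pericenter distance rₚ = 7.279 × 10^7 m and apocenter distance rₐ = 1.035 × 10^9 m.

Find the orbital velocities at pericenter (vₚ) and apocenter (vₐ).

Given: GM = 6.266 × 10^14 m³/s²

Use the vis-viva equation v² = GM(2/r − 1/a) with a = (rₚ + rₐ)/2 = (7.279e+07 + 1.035e+09)/2 = 5.53895e+08 m.
vₚ = √(GM · (2/rₚ − 1/a)) = √(6.266e+14 · (2/7.279e+07 − 1/5.53895e+08)) m/s ≈ 4011 m/s = 4.011 km/s.
vₐ = √(GM · (2/rₐ − 1/a)) = √(6.266e+14 · (2/1.035e+09 − 1/5.53895e+08)) m/s ≈ 282.1 m/s = 282.1 m/s.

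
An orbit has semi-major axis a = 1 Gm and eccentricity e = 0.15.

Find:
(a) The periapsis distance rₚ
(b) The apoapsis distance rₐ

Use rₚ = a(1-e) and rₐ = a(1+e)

Convert to SI: a = 1 Gm = 1e+09 m.
(a) rₚ = a(1 − e) = 1e+09 · (1 − 0.15) = 1e+09 · 0.85 ≈ 8.5e+08 m = 850 Mm.
(b) rₐ = a(1 + e) = 1e+09 · (1 + 0.15) = 1e+09 · 1.15 ≈ 1.15e+09 m = 1.15 Gm.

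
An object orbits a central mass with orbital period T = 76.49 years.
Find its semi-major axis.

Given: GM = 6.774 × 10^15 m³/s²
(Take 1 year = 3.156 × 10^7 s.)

Convert to SI: T = 76.49 years = 2.41402e+09 s.
Invert Kepler's third law: a = (GM · T² / (4π²))^(1/3).
Substituting T = 2.41402e+09 s and GM = 6.774e+15 m³/s²:
a = (6.774e+15 · (2.41402e+09)² / (4π²))^(1/3) m
a ≈ 1e+11 m = 100 Gm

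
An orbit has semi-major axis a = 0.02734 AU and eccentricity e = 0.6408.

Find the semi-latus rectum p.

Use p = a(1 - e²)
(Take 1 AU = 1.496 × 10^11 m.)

Convert to SI: a = 0.02734 AU = 4.09006e+09 m.
p = a (1 − e²).
p = 4.09006e+09 · (1 − (0.6408)²) = 4.09006e+09 · 0.589375 ≈ 2.411e+09 m = 0.01611 AU.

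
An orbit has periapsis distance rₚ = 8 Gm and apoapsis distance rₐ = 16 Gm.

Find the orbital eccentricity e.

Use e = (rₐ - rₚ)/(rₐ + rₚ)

Convert to SI: rₚ = 8 Gm = 8e+09 m; rₐ = 16 Gm = 1.6e+10 m.
e = (rₐ − rₚ) / (rₐ + rₚ).
e = (1.6e+10 − 8e+09) / (1.6e+10 + 8e+09) = 8e+09 / 2.4e+10 ≈ 0.3333.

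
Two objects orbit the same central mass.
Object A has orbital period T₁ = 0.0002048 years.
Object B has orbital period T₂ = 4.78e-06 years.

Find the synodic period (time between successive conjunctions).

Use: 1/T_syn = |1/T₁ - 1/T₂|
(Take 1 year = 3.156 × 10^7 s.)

Convert to SI: T₁ = 0.0002048 years = 6463.49 s; T₂ = 4.78e-06 years = 150.857 s.
T_syn = |T₁ · T₂ / (T₁ − T₂)|.
T_syn = |6463.49 · 150.857 / (6463.49 − 150.857)| s ≈ 154.5 s = 4.894e-06 years.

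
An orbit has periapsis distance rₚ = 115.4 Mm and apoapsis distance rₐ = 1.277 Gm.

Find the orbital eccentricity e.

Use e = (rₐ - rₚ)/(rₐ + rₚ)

Convert to SI: rₚ = 115.4 Mm = 1.154e+08 m; rₐ = 1.277 Gm = 1.277e+09 m.
e = (rₐ − rₚ) / (rₐ + rₚ).
e = (1.277e+09 − 1.154e+08) / (1.277e+09 + 1.154e+08) = 1.1616e+09 / 1.3924e+09 ≈ 0.8342.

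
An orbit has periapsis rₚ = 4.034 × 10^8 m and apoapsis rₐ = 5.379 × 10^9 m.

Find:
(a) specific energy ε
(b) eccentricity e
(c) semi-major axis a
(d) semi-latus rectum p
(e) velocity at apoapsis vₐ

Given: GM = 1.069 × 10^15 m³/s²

(a) With a = (rₚ + rₐ)/2 = 2.8912e+09 m, ε = −GM/(2a) = −1.069e+15/(2 · 2.8912e+09) J/kg ≈ -1.849e+05 J/kg
(b) e = (rₐ − rₚ)/(rₐ + rₚ) = (5.379e+09 − 4.034e+08)/(5.379e+09 + 4.034e+08) ≈ 0.8605
(c) a = (rₚ + rₐ)/2 = (4.034e+08 + 5.379e+09)/2 ≈ 2.891e+09 m
(d) From a = (rₚ + rₐ)/2 = 2.8912e+09 m and e = (rₐ − rₚ)/(rₐ + rₚ) = 0.860473, p = a(1 − e²) = 2.8912e+09 · (1 − (0.860473)²) ≈ 7.505e+08 m
(e) With a = (rₚ + rₐ)/2 = 2.8912e+09 m, vₐ = √(GM (2/rₐ − 1/a)) = √(1.069e+15 · (2/5.379e+09 − 1/2.8912e+09)) m/s ≈ 166.5 m/s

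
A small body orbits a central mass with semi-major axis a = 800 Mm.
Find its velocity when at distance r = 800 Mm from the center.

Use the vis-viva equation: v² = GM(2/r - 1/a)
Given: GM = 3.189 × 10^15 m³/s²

Convert to SI: a = 800 Mm = 8e+08 m; r = 800 Mm = 8e+08 m.
Vis-viva: v = √(GM · (2/r − 1/a)).
2/r − 1/a = 2/8e+08 − 1/8e+08 = 1.25e-09 m⁻¹.
v = √(3.189e+15 · 1.25e-09) m/s ≈ 1997 m/s = 1.997 km/s.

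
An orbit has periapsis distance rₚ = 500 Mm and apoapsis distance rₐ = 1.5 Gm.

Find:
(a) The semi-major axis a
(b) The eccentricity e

Convert to SI: rₚ = 500 Mm = 5e+08 m; rₐ = 1.5 Gm = 1.5e+09 m.
(a) a = (rₚ + rₐ) / 2 = (5e+08 + 1.5e+09) / 2 ≈ 1e+09 m = 1 Gm.
(b) e = (rₐ − rₚ) / (rₐ + rₚ) = (1.5e+09 − 5e+08) / (1.5e+09 + 5e+08) ≈ 0.5.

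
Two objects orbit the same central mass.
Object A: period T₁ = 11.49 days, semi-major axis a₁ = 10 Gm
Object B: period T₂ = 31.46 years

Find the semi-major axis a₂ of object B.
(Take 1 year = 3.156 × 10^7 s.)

Convert to SI: T₁ = 11.49 days = 992736 s; a₁ = 10 Gm = 1e+10 m; T₂ = 31.46 years = 9.92878e+08 s.
Kepler's third law: (T₁/T₂)² = (a₁/a₂)³ ⇒ a₂ = a₁ · (T₂/T₁)^(2/3).
T₂/T₁ = 9.92878e+08 / 992736 = 1000.14.
a₂ = 1e+10 · (1000.14)^(2/3) m ≈ 1e+12 m = 1 Tm.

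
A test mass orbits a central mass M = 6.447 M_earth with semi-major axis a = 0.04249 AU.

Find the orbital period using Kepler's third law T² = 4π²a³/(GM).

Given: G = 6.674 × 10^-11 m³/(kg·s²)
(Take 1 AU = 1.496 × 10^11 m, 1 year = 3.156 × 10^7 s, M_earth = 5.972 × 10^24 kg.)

Convert to SI: a = 0.04249 AU = 6.3565e+09 m; M = 6.447 M_earth = 3.85015e+25 kg.
GM = G · M = 6.674e-11 · 3.85015e+25 = 2.56959e+15 m³/s².
Kepler's third law: T = 2π √(a³ / GM).
Substituting a = 6.3565e+09 m and GM = 2.56959e+15 m³/s²:
T = 2π √((6.3565e+09)³ / 2.56959e+15) s
T ≈ 6.282e+07 s = 1.99 years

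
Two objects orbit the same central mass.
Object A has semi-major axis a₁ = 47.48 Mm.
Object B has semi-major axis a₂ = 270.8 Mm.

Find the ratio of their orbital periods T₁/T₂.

Convert to SI: a₁ = 47.48 Mm = 4.748e+07 m; a₂ = 270.8 Mm = 2.708e+08 m.
From Kepler's third law, (T₁/T₂)² = (a₁/a₂)³, so T₁/T₂ = (a₁/a₂)^(3/2).
a₁/a₂ = 4.748e+07 / 2.708e+08 = 0.175332.
T₁/T₂ = (0.175332)^(3/2) ≈ 0.07342.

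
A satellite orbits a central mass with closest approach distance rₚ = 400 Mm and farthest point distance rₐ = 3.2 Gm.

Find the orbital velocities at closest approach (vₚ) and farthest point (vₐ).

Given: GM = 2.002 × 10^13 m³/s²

Convert to SI: rₚ = 400 Mm = 4e+08 m; rₐ = 3.2 Gm = 3.2e+09 m.
Use the vis-viva equation v² = GM(2/r − 1/a) with a = (rₚ + rₐ)/2 = (4e+08 + 3.2e+09)/2 = 1.8e+09 m.
vₚ = √(GM · (2/rₚ − 1/a)) = √(2.002e+13 · (2/4e+08 − 1/1.8e+09)) m/s ≈ 298.3 m/s = 298.3 m/s.
vₐ = √(GM · (2/rₐ − 1/a)) = √(2.002e+13 · (2/3.2e+09 − 1/1.8e+09)) m/s ≈ 37.29 m/s = 37.29 m/s.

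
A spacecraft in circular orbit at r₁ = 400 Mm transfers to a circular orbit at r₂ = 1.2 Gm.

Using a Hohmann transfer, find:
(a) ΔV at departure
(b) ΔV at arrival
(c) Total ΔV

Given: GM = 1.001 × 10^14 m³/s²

Convert to SI: r₁ = 400 Mm = 4e+08 m; r₂ = 1.2 Gm = 1.2e+09 m.
Transfer semi-major axis: a_t = (r₁ + r₂)/2 = (4e+08 + 1.2e+09)/2 = 8e+08 m.
Circular speeds: v₁ = √(GM/r₁) = 500.25 m/s, v₂ = √(GM/r₂) = 288.819 m/s.
Transfer speeds (vis-viva v² = GM(2/r − 1/a_t)): v₁ᵗ = 612.679 m/s, v₂ᵗ = 204.226 m/s.
(a) ΔV₁ = |v₁ᵗ − v₁| ≈ 112.4 m/s = 112.4 m/s.
(b) ΔV₂ = |v₂ − v₂ᵗ| ≈ 84.59 m/s = 84.59 m/s.
(c) ΔV_total = ΔV₁ + ΔV₂ ≈ 197 m/s = 197 m/s.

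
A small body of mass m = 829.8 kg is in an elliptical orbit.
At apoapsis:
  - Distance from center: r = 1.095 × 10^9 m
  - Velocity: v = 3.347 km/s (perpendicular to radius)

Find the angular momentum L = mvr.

Convert to SI: v = 3.347 km/s = 3347 m/s.
Since v is perpendicular to r, L = m · v · r.
L = 829.8 · 3347 · 1.095e+09 kg·m²/s ≈ 3.041e+15 kg·m²/s.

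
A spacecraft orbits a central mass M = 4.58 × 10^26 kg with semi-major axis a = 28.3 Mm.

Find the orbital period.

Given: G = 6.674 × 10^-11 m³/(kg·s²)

Convert to SI: a = 28.3 Mm = 2.83e+07 m.
GM = G · M = 6.674e-11 · 4.58e+26 = 3.05669e+16 m³/s².
Kepler's third law: T = 2π √(a³ / GM).
Substituting a = 2.83e+07 m and GM = 3.05669e+16 m³/s²:
T = 2π √((2.83e+07)³ / 3.05669e+16) s
T ≈ 5410 s = 1.503 hours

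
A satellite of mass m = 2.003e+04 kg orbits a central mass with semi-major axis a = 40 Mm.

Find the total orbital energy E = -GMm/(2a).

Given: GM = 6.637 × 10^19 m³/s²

Convert to SI: a = 40 Mm = 4e+07 m.
E = −GMm / (2a).
E = −6.637e+19 · 2.003e+04 / (2 · 4e+07) J ≈ -1.662e+16 J = -16.62 PJ.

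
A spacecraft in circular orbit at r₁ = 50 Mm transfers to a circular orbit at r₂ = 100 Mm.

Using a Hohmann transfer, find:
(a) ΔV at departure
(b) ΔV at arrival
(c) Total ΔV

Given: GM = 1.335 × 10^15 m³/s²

Convert to SI: r₁ = 50 Mm = 5e+07 m; r₂ = 100 Mm = 1e+08 m.
Transfer semi-major axis: a_t = (r₁ + r₂)/2 = (5e+07 + 1e+08)/2 = 7.5e+07 m.
Circular speeds: v₁ = √(GM/r₁) = 5167.2 m/s, v₂ = √(GM/r₂) = 3653.77 m/s.
Transfer speeds (vis-viva v² = GM(2/r − 1/a_t)): v₁ᵗ = 5966.57 m/s, v₂ᵗ = 2983.29 m/s.
(a) ΔV₁ = |v₁ᵗ − v₁| ≈ 799.4 m/s = 799.4 m/s.
(b) ΔV₂ = |v₂ − v₂ᵗ| ≈ 670.5 m/s = 670.5 m/s.
(c) ΔV_total = ΔV₁ + ΔV₂ ≈ 1470 m/s = 1.47 km/s.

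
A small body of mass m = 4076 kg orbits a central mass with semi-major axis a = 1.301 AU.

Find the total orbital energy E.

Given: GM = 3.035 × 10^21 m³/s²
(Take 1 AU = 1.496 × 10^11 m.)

Convert to SI: a = 1.301 AU = 1.9463e+11 m.
E = −GMm / (2a).
E = −3.035e+21 · 4076 / (2 · 1.9463e+11) J ≈ -3.178e+13 J = -31.78 TJ.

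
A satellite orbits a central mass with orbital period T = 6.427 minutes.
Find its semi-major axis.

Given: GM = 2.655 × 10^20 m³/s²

Convert to SI: T = 6.427 minutes = 385.62 s.
Invert Kepler's third law: a = (GM · T² / (4π²))^(1/3).
Substituting T = 385.62 s and GM = 2.655e+20 m³/s²:
a = (2.655e+20 · (385.62)² / (4π²))^(1/3) m
a ≈ 1e+08 m = 100 Mm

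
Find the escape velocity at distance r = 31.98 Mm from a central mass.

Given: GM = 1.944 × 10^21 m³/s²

Convert to SI: r = 31.98 Mm = 3.198e+07 m.
Escape velocity comes from setting total energy to zero: ½v² − GM/r = 0 ⇒ v_esc = √(2GM / r).
v_esc = √(2 · 1.944e+21 / 3.198e+07) m/s ≈ 1.103e+07 m/s = 1.103e+04 km/s.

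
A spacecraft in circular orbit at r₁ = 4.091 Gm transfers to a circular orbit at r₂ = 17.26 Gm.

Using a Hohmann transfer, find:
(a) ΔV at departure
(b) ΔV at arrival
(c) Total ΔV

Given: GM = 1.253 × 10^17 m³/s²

Convert to SI: r₁ = 4.091 Gm = 4.091e+09 m; r₂ = 17.26 Gm = 1.726e+10 m.
Transfer semi-major axis: a_t = (r₁ + r₂)/2 = (4.091e+09 + 1.726e+10)/2 = 1.06755e+10 m.
Circular speeds: v₁ = √(GM/r₁) = 5534.28 m/s, v₂ = √(GM/r₂) = 2694.36 m/s.
Transfer speeds (vis-viva v² = GM(2/r − 1/a_t)): v₁ᵗ = 7036.99 m/s, v₂ᵗ = 1667.92 m/s.
(a) ΔV₁ = |v₁ᵗ − v₁| ≈ 1503 m/s = 1.503 km/s.
(b) ΔV₂ = |v₂ − v₂ᵗ| ≈ 1026 m/s = 1.026 km/s.
(c) ΔV_total = ΔV₁ + ΔV₂ ≈ 2529 m/s = 2.529 km/s.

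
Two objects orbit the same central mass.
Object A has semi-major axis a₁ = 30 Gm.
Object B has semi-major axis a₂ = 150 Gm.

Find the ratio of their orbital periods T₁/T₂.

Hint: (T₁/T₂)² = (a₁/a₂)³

Convert to SI: a₁ = 30 Gm = 3e+10 m; a₂ = 150 Gm = 1.5e+11 m.
From Kepler's third law, (T₁/T₂)² = (a₁/a₂)³, so T₁/T₂ = (a₁/a₂)^(3/2).
a₁/a₂ = 3e+10 / 1.5e+11 = 0.2.
T₁/T₂ = (0.2)^(3/2) ≈ 0.08944.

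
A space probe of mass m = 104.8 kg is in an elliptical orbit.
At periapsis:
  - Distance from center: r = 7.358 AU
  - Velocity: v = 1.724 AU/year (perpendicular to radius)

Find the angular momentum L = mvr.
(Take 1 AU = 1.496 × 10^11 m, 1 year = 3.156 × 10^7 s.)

Convert to SI: r = 7.358 AU = 1.10076e+12 m; v = 1.724 AU/year = 8172.07 m/s.
Since v is perpendicular to r, L = m · v · r.
L = 104.8 · 8172.07 · 1.10076e+12 kg·m²/s ≈ 9.427e+17 kg·m²/s.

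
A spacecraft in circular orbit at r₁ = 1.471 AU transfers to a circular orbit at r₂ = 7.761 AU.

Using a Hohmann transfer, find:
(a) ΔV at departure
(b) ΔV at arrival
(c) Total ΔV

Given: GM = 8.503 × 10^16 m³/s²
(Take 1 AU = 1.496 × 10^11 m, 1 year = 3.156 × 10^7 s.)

Convert to SI: r₁ = 1.471 AU = 2.20062e+11 m; r₂ = 7.761 AU = 1.16105e+12 m.
Transfer semi-major axis: a_t = (r₁ + r₂)/2 = (2.20062e+11 + 1.16105e+12)/2 = 6.90554e+11 m.
Circular speeds: v₁ = √(GM/r₁) = 621.604 m/s, v₂ = √(GM/r₂) = 270.621 m/s.
Transfer speeds (vis-viva v² = GM(2/r − 1/a_t)): v₁ᵗ = 806.009 m/s, v₂ᵗ = 152.769 m/s.
(a) ΔV₁ = |v₁ᵗ − v₁| ≈ 184.4 m/s = 0.0389 AU/year.
(b) ΔV₂ = |v₂ − v₂ᵗ| ≈ 117.9 m/s = 0.02486 AU/year.
(c) ΔV_total = ΔV₁ + ΔV₂ ≈ 302.3 m/s = 0.06376 AU/year.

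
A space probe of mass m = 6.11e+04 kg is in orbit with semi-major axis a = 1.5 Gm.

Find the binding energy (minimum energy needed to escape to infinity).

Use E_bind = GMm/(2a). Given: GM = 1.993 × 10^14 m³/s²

Convert to SI: a = 1.5 Gm = 1.5e+09 m.
Total orbital energy is E = −GMm/(2a); binding energy is E_bind = −E = GMm/(2a).
E_bind = 1.993e+14 · 6.11e+04 / (2 · 1.5e+09) J ≈ 4.059e+09 J = 4.059 GJ.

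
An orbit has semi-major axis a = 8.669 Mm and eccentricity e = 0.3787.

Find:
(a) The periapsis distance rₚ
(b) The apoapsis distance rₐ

Convert to SI: a = 8.669 Mm = 8.669e+06 m.
(a) rₚ = a(1 − e) = 8.669e+06 · (1 − 0.3787) = 8.669e+06 · 0.6213 ≈ 5.386e+06 m = 5.386 Mm.
(b) rₐ = a(1 + e) = 8.669e+06 · (1 + 0.3787) = 8.669e+06 · 1.3787 ≈ 1.195e+07 m = 11.95 Mm.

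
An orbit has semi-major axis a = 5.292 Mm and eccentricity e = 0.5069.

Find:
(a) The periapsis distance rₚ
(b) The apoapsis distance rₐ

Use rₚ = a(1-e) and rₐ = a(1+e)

Convert to SI: a = 5.292 Mm = 5.292e+06 m.
(a) rₚ = a(1 − e) = 5.292e+06 · (1 − 0.5069) = 5.292e+06 · 0.4931 ≈ 2.609e+06 m = 2.609 Mm.
(b) rₐ = a(1 + e) = 5.292e+06 · (1 + 0.5069) = 5.292e+06 · 1.5069 ≈ 7.975e+06 m = 7.975 Mm.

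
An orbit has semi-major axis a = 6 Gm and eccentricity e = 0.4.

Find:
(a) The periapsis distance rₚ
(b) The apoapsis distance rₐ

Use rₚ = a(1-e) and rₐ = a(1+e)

Convert to SI: a = 6 Gm = 6e+09 m.
(a) rₚ = a(1 − e) = 6e+09 · (1 − 0.4) = 6e+09 · 0.6 ≈ 3.6e+09 m = 3.6 Gm.
(b) rₐ = a(1 + e) = 6e+09 · (1 + 0.4) = 6e+09 · 1.4 ≈ 8.4e+09 m = 8.4 Gm.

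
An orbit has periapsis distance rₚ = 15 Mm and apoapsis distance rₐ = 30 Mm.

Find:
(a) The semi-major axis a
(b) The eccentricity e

Convert to SI: rₚ = 15 Mm = 1.5e+07 m; rₐ = 30 Mm = 3e+07 m.
(a) a = (rₚ + rₐ) / 2 = (1.5e+07 + 3e+07) / 2 ≈ 2.25e+07 m = 22.5 Mm.
(b) e = (rₐ − rₚ) / (rₐ + rₚ) = (3e+07 − 1.5e+07) / (3e+07 + 1.5e+07) ≈ 0.3333.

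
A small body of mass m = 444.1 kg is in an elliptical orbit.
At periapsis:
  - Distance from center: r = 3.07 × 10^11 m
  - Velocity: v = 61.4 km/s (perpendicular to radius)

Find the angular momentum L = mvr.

Convert to SI: v = 61.4 km/s = 61400 m/s.
Since v is perpendicular to r, L = m · v · r.
L = 444.1 · 61400 · 3.07e+11 kg·m²/s ≈ 8.371e+18 kg·m²/s.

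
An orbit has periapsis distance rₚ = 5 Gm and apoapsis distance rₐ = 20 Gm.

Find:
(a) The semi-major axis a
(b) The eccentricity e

Convert to SI: rₚ = 5 Gm = 5e+09 m; rₐ = 20 Gm = 2e+10 m.
(a) a = (rₚ + rₐ) / 2 = (5e+09 + 2e+10) / 2 ≈ 1.25e+10 m = 12.5 Gm.
(b) e = (rₐ − rₚ) / (rₐ + rₚ) = (2e+10 − 5e+09) / (2e+10 + 5e+09) ≈ 0.6.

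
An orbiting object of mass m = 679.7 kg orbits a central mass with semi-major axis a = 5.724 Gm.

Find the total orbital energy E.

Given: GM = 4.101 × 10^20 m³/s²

Convert to SI: a = 5.724 Gm = 5.724e+09 m.
E = −GMm / (2a).
E = −4.101e+20 · 679.7 / (2 · 5.724e+09) J ≈ -2.435e+13 J = -24.35 TJ.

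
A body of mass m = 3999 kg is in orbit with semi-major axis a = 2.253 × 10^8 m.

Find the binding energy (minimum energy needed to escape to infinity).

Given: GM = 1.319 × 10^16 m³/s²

Total orbital energy is E = −GMm/(2a); binding energy is E_bind = −E = GMm/(2a).
E_bind = 1.319e+16 · 3999 / (2 · 2.253e+08) J ≈ 1.171e+11 J = 117.1 GJ.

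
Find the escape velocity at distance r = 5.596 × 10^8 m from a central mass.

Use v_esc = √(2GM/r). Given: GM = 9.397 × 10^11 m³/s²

Escape velocity comes from setting total energy to zero: ½v² − GM/r = 0 ⇒ v_esc = √(2GM / r).
v_esc = √(2 · 9.397e+11 / 5.596e+08) m/s ≈ 57.95 m/s = 57.95 m/s.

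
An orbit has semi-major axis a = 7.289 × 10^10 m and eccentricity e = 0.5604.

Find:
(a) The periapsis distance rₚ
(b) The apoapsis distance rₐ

(a) rₚ = a(1 − e) = 7.289e+10 · (1 − 0.5604) = 7.289e+10 · 0.4396 ≈ 3.204e+10 m = 3.204 × 10^10 m.
(b) rₐ = a(1 + e) = 7.289e+10 · (1 + 0.5604) = 7.289e+10 · 1.5604 ≈ 1.137e+11 m = 1.137 × 10^11 m.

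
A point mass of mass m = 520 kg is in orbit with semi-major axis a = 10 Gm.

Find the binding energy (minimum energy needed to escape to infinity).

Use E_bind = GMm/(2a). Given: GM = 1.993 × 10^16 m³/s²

Convert to SI: a = 10 Gm = 1e+10 m.
Total orbital energy is E = −GMm/(2a); binding energy is E_bind = −E = GMm/(2a).
E_bind = 1.993e+16 · 520 / (2 · 1e+10) J ≈ 5.182e+08 J = 518.2 MJ.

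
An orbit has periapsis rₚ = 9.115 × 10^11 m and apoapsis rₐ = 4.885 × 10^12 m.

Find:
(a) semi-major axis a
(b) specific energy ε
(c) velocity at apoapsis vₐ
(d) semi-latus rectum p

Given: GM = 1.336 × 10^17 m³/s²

(a) a = (rₚ + rₐ)/2 = (9.115e+11 + 4.885e+12)/2 ≈ 2.898e+12 m
(b) With a = (rₚ + rₐ)/2 = 2.89825e+12 m, ε = −GM/(2a) = −1.336e+17/(2 · 2.89825e+12) J/kg ≈ -2.305e+04 J/kg
(c) With a = (rₚ + rₐ)/2 = 2.89825e+12 m, vₐ = √(GM (2/rₐ − 1/a)) = √(1.336e+17 · (2/4.885e+12 − 1/2.89825e+12)) m/s ≈ 92.74 m/s
(d) From a = (rₚ + rₐ)/2 = 2.89825e+12 m and e = (rₐ − rₚ)/(rₐ + rₚ) = 0.6855, p = a(1 − e²) = 2.89825e+12 · (1 − (0.6855)²) ≈ 1.536e+12 m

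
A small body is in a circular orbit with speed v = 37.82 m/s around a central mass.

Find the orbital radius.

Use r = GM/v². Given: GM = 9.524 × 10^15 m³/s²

For a circular orbit, v² = GM / r, so r = GM / v².
r = 9.524e+15 / (37.82)² m ≈ 6.658e+12 m = 6.658 × 10^12 m.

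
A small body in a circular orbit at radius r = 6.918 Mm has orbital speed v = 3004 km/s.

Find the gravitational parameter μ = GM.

Convert to SI: r = 6.918 Mm = 6.918e+06 m; v = 3004 km/s = 3.004e+06 m/s.
For a circular orbit v² = GM/r, so GM = v² · r.
GM = (3.004e+06)² · 6.918e+06 m³/s² ≈ 6.243e+19 m³/s² = 6.243 × 10^19 m³/s².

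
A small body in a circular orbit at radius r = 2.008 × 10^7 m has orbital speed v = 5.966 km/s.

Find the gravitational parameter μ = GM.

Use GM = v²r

Convert to SI: v = 5.966 km/s = 5966 m/s.
For a circular orbit v² = GM/r, so GM = v² · r.
GM = (5966)² · 2.008e+07 m³/s² ≈ 7.147e+14 m³/s² = 7.147 × 10^14 m³/s².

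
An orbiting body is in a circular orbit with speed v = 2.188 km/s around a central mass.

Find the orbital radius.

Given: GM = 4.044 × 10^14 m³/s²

Convert to SI: v = 2.188 km/s = 2188 m/s.
For a circular orbit, v² = GM / r, so r = GM / v².
r = 4.044e+14 / (2188)² m ≈ 8.447e+07 m = 84.47 Mm.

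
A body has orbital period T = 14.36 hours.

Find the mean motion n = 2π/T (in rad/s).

Convert to SI: T = 14.36 hours = 51696 s.
n = 2π / T.
n = 2π / 51696 s ≈ 0.0001215 rad/s.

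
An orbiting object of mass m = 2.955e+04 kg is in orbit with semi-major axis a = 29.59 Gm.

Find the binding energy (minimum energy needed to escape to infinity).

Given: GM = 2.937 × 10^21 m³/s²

Convert to SI: a = 29.59 Gm = 2.959e+10 m.
Total orbital energy is E = −GMm/(2a); binding energy is E_bind = −E = GMm/(2a).
E_bind = 2.937e+21 · 2.955e+04 / (2 · 2.959e+10) J ≈ 1.467e+15 J = 1.467 PJ.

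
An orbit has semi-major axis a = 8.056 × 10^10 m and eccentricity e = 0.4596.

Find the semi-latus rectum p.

p = a (1 − e²).
p = 8.056e+10 · (1 − (0.4596)²) = 8.056e+10 · 0.788768 ≈ 6.354e+10 m = 6.354 × 10^10 m.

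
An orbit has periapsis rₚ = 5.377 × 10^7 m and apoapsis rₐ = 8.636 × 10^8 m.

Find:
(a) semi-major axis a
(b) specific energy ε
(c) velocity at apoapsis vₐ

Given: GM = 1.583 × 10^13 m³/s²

(a) a = (rₚ + rₐ)/2 = (5.377e+07 + 8.636e+08)/2 ≈ 4.587e+08 m
(b) With a = (rₚ + rₐ)/2 = 4.58685e+08 m, ε = −GM/(2a) = −1.583e+13/(2 · 4.58685e+08) J/kg ≈ -1.726e+04 J/kg
(c) With a = (rₚ + rₐ)/2 = 4.58685e+08 m, vₐ = √(GM (2/rₐ − 1/a)) = √(1.583e+13 · (2/8.636e+08 − 1/4.58685e+08)) m/s ≈ 46.36 m/s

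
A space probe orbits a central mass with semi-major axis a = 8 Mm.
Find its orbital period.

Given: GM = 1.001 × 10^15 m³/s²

Convert to SI: a = 8 Mm = 8e+06 m.
Kepler's third law: T = 2π √(a³ / GM).
Substituting a = 8e+06 m and GM = 1.001e+15 m³/s²:
T = 2π √((8e+06)³ / 1.001e+15) s
T ≈ 4494 s = 1.248 hours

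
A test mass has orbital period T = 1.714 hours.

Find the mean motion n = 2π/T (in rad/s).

Convert to SI: T = 1.714 hours = 6170.4 s.
n = 2π / T.
n = 2π / 6170.4 s ≈ 0.001018 rad/s.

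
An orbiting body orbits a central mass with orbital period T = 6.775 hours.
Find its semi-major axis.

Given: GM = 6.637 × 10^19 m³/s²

Convert to SI: T = 6.775 hours = 24390 s.
Invert Kepler's third law: a = (GM · T² / (4π²))^(1/3).
Substituting T = 24390 s and GM = 6.637e+19 m³/s²:
a = (6.637e+19 · (24390)² / (4π²))^(1/3) m
a ≈ 1e+09 m = 1 Gm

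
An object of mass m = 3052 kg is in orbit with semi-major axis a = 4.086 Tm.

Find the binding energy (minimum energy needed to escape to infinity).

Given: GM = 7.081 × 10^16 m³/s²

Convert to SI: a = 4.086 Tm = 4.086e+12 m.
Total orbital energy is E = −GMm/(2a); binding energy is E_bind = −E = GMm/(2a).
E_bind = 7.081e+16 · 3052 / (2 · 4.086e+12) J ≈ 2.645e+07 J = 26.45 MJ.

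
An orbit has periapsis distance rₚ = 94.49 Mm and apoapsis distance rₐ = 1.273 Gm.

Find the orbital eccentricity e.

Convert to SI: rₚ = 94.49 Mm = 9.449e+07 m; rₐ = 1.273 Gm = 1.273e+09 m.
e = (rₐ − rₚ) / (rₐ + rₚ).
e = (1.273e+09 − 9.449e+07) / (1.273e+09 + 9.449e+07) = 1.17851e+09 / 1.36749e+09 ≈ 0.8618.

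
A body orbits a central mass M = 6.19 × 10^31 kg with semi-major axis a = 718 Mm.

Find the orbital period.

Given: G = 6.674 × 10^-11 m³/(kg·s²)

Convert to SI: a = 718 Mm = 7.18e+08 m.
GM = G · M = 6.674e-11 · 6.19e+31 = 4.13121e+21 m³/s².
Kepler's third law: T = 2π √(a³ / GM).
Substituting a = 7.18e+08 m and GM = 4.13121e+21 m³/s²:
T = 2π √((7.18e+08)³ / 4.13121e+21) s
T ≈ 1881 s = 31.35 minutes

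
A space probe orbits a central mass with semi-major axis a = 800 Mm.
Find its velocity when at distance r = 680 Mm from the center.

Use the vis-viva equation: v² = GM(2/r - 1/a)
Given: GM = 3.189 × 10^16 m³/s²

Convert to SI: a = 800 Mm = 8e+08 m; r = 680 Mm = 6.8e+08 m.
Vis-viva: v = √(GM · (2/r − 1/a)).
2/r − 1/a = 2/6.8e+08 − 1/8e+08 = 1.69118e-09 m⁻¹.
v = √(3.189e+16 · 1.69118e-09) m/s ≈ 7344 m/s = 7.344 km/s.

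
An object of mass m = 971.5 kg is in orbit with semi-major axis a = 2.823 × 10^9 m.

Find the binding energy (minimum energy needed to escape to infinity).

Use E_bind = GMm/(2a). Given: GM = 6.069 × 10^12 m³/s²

Total orbital energy is E = −GMm/(2a); binding energy is E_bind = −E = GMm/(2a).
E_bind = 6.069e+12 · 971.5 / (2 · 2.823e+09) J ≈ 1.044e+06 J = 1.044 MJ.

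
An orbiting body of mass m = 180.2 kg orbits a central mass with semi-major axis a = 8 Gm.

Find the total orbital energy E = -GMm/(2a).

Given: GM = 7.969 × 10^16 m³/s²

Convert to SI: a = 8 Gm = 8e+09 m.
E = −GMm / (2a).
E = −7.969e+16 · 180.2 / (2 · 8e+09) J ≈ -8.975e+08 J = -897.5 MJ.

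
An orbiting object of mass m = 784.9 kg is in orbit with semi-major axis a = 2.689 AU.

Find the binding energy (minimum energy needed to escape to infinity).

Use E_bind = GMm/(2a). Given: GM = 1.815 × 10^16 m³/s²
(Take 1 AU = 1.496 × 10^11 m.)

Convert to SI: a = 2.689 AU = 4.02274e+11 m.
Total orbital energy is E = −GMm/(2a); binding energy is E_bind = −E = GMm/(2a).
E_bind = 1.815e+16 · 784.9 / (2 · 4.02274e+11) J ≈ 1.771e+07 J = 17.71 MJ.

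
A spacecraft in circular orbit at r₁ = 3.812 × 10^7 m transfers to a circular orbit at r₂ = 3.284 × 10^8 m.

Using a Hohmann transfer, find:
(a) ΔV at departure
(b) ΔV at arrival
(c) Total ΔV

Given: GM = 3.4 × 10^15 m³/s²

Transfer semi-major axis: a_t = (r₁ + r₂)/2 = (3.812e+07 + 3.284e+08)/2 = 1.8326e+08 m.
Circular speeds: v₁ = √(GM/r₁) = 9444.15 m/s, v₂ = √(GM/r₂) = 3217.64 m/s.
Transfer speeds (vis-viva v² = GM(2/r − 1/a_t)): v₁ᵗ = 12642.4 m/s, v₂ᵗ = 1467.51 m/s.
(a) ΔV₁ = |v₁ᵗ − v₁| ≈ 3198 m/s = 3.198 km/s.
(b) ΔV₂ = |v₂ − v₂ᵗ| ≈ 1750 m/s = 1.75 km/s.
(c) ΔV_total = ΔV₁ + ΔV₂ ≈ 4948 m/s = 4.948 km/s.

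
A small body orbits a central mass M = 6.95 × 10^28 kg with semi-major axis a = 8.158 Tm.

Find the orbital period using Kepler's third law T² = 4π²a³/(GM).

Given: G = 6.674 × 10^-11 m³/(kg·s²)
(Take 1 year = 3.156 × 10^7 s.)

Convert to SI: a = 8.158 Tm = 8.158e+12 m.
GM = G · M = 6.674e-11 · 6.95e+28 = 4.63843e+18 m³/s².
Kepler's third law: T = 2π √(a³ / GM).
Substituting a = 8.158e+12 m and GM = 4.63843e+18 m³/s²:
T = 2π √((8.158e+12)³ / 4.63843e+18) s
T ≈ 6.798e+10 s = 2154 years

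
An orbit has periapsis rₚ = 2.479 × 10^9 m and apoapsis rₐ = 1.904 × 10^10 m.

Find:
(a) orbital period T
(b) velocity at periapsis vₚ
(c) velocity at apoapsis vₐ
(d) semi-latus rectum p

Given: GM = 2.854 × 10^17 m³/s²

(a) With a = (rₚ + rₐ)/2 = 1.07595e+10 m, T = 2π √(a³/GM) = 2π √((1.07595e+10)³/2.854e+17) s ≈ 1.313e+07 s
(b) With a = (rₚ + rₐ)/2 = 1.07595e+10 m, vₚ = √(GM (2/rₚ − 1/a)) = √(2.854e+17 · (2/2.479e+09 − 1/1.07595e+10)) m/s ≈ 1.427e+04 m/s
(c) With a = (rₚ + rₐ)/2 = 1.07595e+10 m, vₐ = √(GM (2/rₐ − 1/a)) = √(2.854e+17 · (2/1.904e+10 − 1/1.07595e+10)) m/s ≈ 1858 m/s
(d) From a = (rₚ + rₐ)/2 = 1.07595e+10 m and e = (rₐ − rₚ)/(rₐ + rₚ) = 0.769599, p = a(1 − e²) = 1.07595e+10 · (1 − (0.769599)²) ≈ 4.387e+09 m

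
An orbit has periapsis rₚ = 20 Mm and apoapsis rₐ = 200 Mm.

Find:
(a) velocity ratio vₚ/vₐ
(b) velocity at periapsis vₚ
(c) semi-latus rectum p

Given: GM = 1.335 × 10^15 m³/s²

Convert to SI: rₚ = 20 Mm = 2e+07 m; rₐ = 200 Mm = 2e+08 m.
(a) Conservation of angular momentum (rₚvₚ = rₐvₐ) gives vₚ/vₐ = rₐ/rₚ = 2e+08/2e+07 ≈ 10
(b) With a = (rₚ + rₐ)/2 = 1.1e+08 m, vₚ = √(GM (2/rₚ − 1/a)) = √(1.335e+15 · (2/2e+07 − 1/1.1e+08)) m/s ≈ 1.102e+04 m/s
(c) From a = (rₚ + rₐ)/2 = 1.1e+08 m and e = (rₐ − rₚ)/(rₐ + rₚ) = 0.818182, p = a(1 − e²) = 1.1e+08 · (1 − (0.818182)²) ≈ 3.636e+07 m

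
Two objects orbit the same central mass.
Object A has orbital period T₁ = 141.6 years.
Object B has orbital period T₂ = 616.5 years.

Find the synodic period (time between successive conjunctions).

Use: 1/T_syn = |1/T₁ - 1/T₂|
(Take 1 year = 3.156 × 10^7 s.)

Convert to SI: T₁ = 141.6 years = 4.4689e+09 s; T₂ = 616.5 years = 1.94567e+10 s.
T_syn = |T₁ · T₂ / (T₁ − T₂)|.
T_syn = |4.4689e+09 · 1.94567e+10 / (4.4689e+09 − 1.94567e+10)| s ≈ 5.801e+09 s = 183.8 years.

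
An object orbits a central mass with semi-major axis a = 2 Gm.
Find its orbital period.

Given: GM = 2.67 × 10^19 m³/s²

Convert to SI: a = 2 Gm = 2e+09 m.
Kepler's third law: T = 2π √(a³ / GM).
Substituting a = 2e+09 m and GM = 2.67e+19 m³/s²:
T = 2π √((2e+09)³ / 2.67e+19) s
T ≈ 1.088e+05 s = 1.259 days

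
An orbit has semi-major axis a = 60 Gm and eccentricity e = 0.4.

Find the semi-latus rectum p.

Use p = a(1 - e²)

Convert to SI: a = 60 Gm = 6e+10 m.
p = a (1 − e²).
p = 6e+10 · (1 − (0.4)²) = 6e+10 · 0.84 ≈ 5.04e+10 m = 50.4 Gm.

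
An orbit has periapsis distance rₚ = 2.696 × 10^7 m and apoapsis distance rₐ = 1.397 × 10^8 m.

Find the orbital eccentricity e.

e = (rₐ − rₚ) / (rₐ + rₚ).
e = (1.397e+08 − 2.696e+07) / (1.397e+08 + 2.696e+07) = 1.1274e+08 / 1.6666e+08 ≈ 0.6765.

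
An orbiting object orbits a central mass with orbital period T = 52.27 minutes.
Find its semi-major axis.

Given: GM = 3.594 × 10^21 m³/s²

Convert to SI: T = 52.27 minutes = 3136.2 s.
Invert Kepler's third law: a = (GM · T² / (4π²))^(1/3).
Substituting T = 3136.2 s and GM = 3.594e+21 m³/s²:
a = (3.594e+21 · (3136.2)² / (4π²))^(1/3) m
a ≈ 9.638e+08 m = 9.638 × 10^8 m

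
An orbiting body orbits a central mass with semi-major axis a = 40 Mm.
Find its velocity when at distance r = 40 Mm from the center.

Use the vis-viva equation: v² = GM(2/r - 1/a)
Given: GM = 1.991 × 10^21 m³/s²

Convert to SI: a = 40 Mm = 4e+07 m; r = 40 Mm = 4e+07 m.
Vis-viva: v = √(GM · (2/r − 1/a)).
2/r − 1/a = 2/4e+07 − 1/4e+07 = 2.5e-08 m⁻¹.
v = √(1.991e+21 · 2.5e-08) m/s ≈ 7.055e+06 m/s = 7055 km/s.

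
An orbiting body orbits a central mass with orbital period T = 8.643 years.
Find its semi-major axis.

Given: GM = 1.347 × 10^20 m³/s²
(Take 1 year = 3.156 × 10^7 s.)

Convert to SI: T = 8.643 years = 2.72773e+08 s.
Invert Kepler's third law: a = (GM · T² / (4π²))^(1/3).
Substituting T = 2.72773e+08 s and GM = 1.347e+20 m³/s²:
a = (1.347e+20 · (2.72773e+08)² / (4π²))^(1/3) m
a ≈ 6.332e+11 m = 6.332 × 10^11 m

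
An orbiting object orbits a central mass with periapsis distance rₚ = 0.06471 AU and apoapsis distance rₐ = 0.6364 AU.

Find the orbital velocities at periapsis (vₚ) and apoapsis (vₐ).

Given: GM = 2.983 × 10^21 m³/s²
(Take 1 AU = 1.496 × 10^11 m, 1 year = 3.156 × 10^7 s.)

Convert to SI: rₚ = 0.06471 AU = 9.68062e+09 m; rₐ = 0.6364 AU = 9.52054e+10 m.
Use the vis-viva equation v² = GM(2/r − 1/a) with a = (rₚ + rₐ)/2 = (9.68062e+09 + 9.52054e+10)/2 = 5.2443e+10 m.
vₚ = √(GM · (2/rₚ − 1/a)) = √(2.983e+21 · (2/9.68062e+09 − 1/5.2443e+10)) m/s ≈ 7.479e+05 m/s = 157.8 AU/year.
vₐ = √(GM · (2/rₐ − 1/a)) = √(2.983e+21 · (2/9.52054e+10 − 1/5.2443e+10)) m/s ≈ 7.605e+04 m/s = 16.04 AU/year.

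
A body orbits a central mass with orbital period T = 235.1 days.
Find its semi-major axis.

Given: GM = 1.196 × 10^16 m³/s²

Convert to SI: T = 235.1 days = 2.03126e+07 s.
Invert Kepler's third law: a = (GM · T² / (4π²))^(1/3).
Substituting T = 2.03126e+07 s and GM = 1.196e+16 m³/s²:
a = (1.196e+16 · (2.03126e+07)² / (4π²))^(1/3) m
a ≈ 5e+09 m = 5 Gm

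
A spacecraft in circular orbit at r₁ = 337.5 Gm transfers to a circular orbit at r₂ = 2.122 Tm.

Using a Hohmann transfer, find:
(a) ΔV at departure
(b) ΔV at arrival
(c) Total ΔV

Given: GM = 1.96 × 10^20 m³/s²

Convert to SI: r₁ = 337.5 Gm = 3.375e+11 m; r₂ = 2.122 Tm = 2.122e+12 m.
Transfer semi-major axis: a_t = (r₁ + r₂)/2 = (3.375e+11 + 2.122e+12)/2 = 1.22975e+12 m.
Circular speeds: v₁ = √(GM/r₁) = 24098.6 m/s, v₂ = √(GM/r₂) = 9610.71 m/s.
Transfer speeds (vis-viva v² = GM(2/r − 1/a_t)): v₁ᵗ = 31656 m/s, v₂ᵗ = 5034.82 m/s.
(a) ΔV₁ = |v₁ᵗ − v₁| ≈ 7557 m/s = 7.557 km/s.
(b) ΔV₂ = |v₂ − v₂ᵗ| ≈ 4576 m/s = 4.576 km/s.
(c) ΔV_total = ΔV₁ + ΔV₂ ≈ 1.213e+04 m/s = 12.13 km/s.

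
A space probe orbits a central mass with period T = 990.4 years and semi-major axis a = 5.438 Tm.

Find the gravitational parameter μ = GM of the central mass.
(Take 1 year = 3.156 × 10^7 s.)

Convert to SI: T = 990.4 years = 3.1257e+10 s; a = 5.438 Tm = 5.438e+12 m.
GM = 4π² · a³ / T².
GM = 4π² · (5.438e+12)³ / (3.1257e+10)² m³/s² ≈ 6.498e+18 m³/s² = 6.498 × 10^18 m³/s².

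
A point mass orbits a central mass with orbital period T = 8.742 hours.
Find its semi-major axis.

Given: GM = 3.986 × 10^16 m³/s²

Convert to SI: T = 8.742 hours = 31471.2 s.
Invert Kepler's third law: a = (GM · T² / (4π²))^(1/3).
Substituting T = 31471.2 s and GM = 3.986e+16 m³/s²:
a = (3.986e+16 · (31471.2)² / (4π²))^(1/3) m
a ≈ 1e+08 m = 100 Mm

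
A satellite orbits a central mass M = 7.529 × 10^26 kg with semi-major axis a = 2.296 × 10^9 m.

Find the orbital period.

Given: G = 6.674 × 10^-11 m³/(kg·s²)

GM = G · M = 6.674e-11 · 7.529e+26 = 5.02485e+16 m³/s².
Kepler's third law: T = 2π √(a³ / GM).
Substituting a = 2.296e+09 m and GM = 5.02485e+16 m³/s²:
T = 2π √((2.296e+09)³ / 5.02485e+16) s
T ≈ 3.084e+06 s = 35.69 days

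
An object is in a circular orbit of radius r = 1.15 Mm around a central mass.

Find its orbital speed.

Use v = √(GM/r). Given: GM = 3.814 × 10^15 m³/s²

Convert to SI: r = 1.15 Mm = 1.15e+06 m.
For a circular orbit, gravity supplies the centripetal force, so v = √(GM / r).
v = √(3.814e+15 / 1.15e+06) m/s ≈ 5.759e+04 m/s = 57.59 km/s.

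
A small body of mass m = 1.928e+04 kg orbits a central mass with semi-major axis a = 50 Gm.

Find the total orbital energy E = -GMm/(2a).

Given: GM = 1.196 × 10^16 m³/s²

Convert to SI: a = 50 Gm = 5e+10 m.
E = −GMm / (2a).
E = −1.196e+16 · 1.928e+04 / (2 · 5e+10) J ≈ -2.306e+09 J = -2.306 GJ.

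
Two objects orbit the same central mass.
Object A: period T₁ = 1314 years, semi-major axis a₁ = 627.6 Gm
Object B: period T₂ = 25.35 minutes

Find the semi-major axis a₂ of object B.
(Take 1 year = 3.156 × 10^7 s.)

Convert to SI: T₁ = 1314 years = 4.14698e+10 s; a₁ = 627.6 Gm = 6.276e+11 m; T₂ = 25.35 minutes = 1521 s.
Kepler's third law: (T₁/T₂)² = (a₁/a₂)³ ⇒ a₂ = a₁ · (T₂/T₁)^(2/3).
T₂/T₁ = 1521 / 4.14698e+10 = 3.66773e-08.
a₂ = 6.276e+11 · (3.66773e-08)^(2/3) m ≈ 6.928e+06 m = 6.928 Mm.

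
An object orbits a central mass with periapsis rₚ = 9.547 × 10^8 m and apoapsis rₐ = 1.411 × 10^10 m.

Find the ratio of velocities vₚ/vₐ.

Conservation of angular momentum gives rₚvₚ = rₐvₐ, so vₚ/vₐ = rₐ/rₚ.
vₚ/vₐ = 1.411e+10 / 9.547e+08 ≈ 14.78.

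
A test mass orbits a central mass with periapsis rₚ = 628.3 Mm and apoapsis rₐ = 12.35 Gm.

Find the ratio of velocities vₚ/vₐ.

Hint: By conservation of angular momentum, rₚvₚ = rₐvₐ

Convert to SI: rₚ = 628.3 Mm = 6.283e+08 m; rₐ = 12.35 Gm = 1.235e+10 m.
Conservation of angular momentum gives rₚvₚ = rₐvₐ, so vₚ/vₐ = rₐ/rₚ.
vₚ/vₐ = 1.235e+10 / 6.283e+08 ≈ 19.66.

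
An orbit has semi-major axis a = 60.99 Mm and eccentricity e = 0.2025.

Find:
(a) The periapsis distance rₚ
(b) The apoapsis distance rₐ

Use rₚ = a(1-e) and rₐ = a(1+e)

Convert to SI: a = 60.99 Mm = 6.099e+07 m.
(a) rₚ = a(1 − e) = 6.099e+07 · (1 − 0.2025) = 6.099e+07 · 0.7975 ≈ 4.864e+07 m = 48.64 Mm.
(b) rₐ = a(1 + e) = 6.099e+07 · (1 + 0.2025) = 6.099e+07 · 1.2025 ≈ 7.334e+07 m = 73.34 Mm.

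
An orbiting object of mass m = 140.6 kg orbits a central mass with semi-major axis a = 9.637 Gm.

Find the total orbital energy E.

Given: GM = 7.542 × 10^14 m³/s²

Convert to SI: a = 9.637 Gm = 9.637e+09 m.
E = −GMm / (2a).
E = −7.542e+14 · 140.6 / (2 · 9.637e+09) J ≈ -5.502e+06 J = -5.502 MJ.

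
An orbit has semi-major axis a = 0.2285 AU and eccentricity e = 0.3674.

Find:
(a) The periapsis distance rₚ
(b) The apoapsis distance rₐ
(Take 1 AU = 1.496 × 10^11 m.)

Convert to SI: a = 0.2285 AU = 3.41836e+10 m.
(a) rₚ = a(1 − e) = 3.41836e+10 · (1 − 0.3674) = 3.41836e+10 · 0.6326 ≈ 2.162e+10 m = 0.1445 AU.
(b) rₐ = a(1 + e) = 3.41836e+10 · (1 + 0.3674) = 3.41836e+10 · 1.3674 ≈ 4.674e+10 m = 0.3125 AU.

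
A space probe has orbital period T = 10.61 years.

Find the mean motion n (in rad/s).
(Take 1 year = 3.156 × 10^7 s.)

Convert to SI: T = 10.61 years = 3.34852e+08 s.
n = 2π / T.
n = 2π / 3.34852e+08 s ≈ 1.876e-08 rad/s.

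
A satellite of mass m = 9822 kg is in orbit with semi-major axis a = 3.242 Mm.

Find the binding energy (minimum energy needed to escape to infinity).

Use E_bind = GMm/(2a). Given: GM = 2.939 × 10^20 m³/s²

Convert to SI: a = 3.242 Mm = 3.242e+06 m.
Total orbital energy is E = −GMm/(2a); binding energy is E_bind = −E = GMm/(2a).
E_bind = 2.939e+20 · 9822 / (2 · 3.242e+06) J ≈ 4.452e+17 J = 445.2 PJ.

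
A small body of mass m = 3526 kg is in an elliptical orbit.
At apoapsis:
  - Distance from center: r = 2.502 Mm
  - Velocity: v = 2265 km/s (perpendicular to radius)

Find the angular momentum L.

Convert to SI: r = 2.502 Mm = 2.502e+06 m; v = 2265 km/s = 2.265e+06 m/s.
Since v is perpendicular to r, L = m · v · r.
L = 3526 · 2.265e+06 · 2.502e+06 kg·m²/s ≈ 1.998e+16 kg·m²/s.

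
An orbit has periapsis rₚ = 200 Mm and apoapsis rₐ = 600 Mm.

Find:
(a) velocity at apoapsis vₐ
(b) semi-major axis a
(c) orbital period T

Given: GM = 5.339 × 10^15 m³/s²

Convert to SI: rₚ = 200 Mm = 2e+08 m; rₐ = 600 Mm = 6e+08 m.
(a) With a = (rₚ + rₐ)/2 = 4e+08 m, vₐ = √(GM (2/rₐ − 1/a)) = √(5.339e+15 · (2/6e+08 − 1/4e+08)) m/s ≈ 2109 m/s
(b) a = (rₚ + rₐ)/2 = (2e+08 + 6e+08)/2 ≈ 4e+08 m
(c) With a = (rₚ + rₐ)/2 = 4e+08 m, T = 2π √(a³/GM) = 2π √((4e+08)³/5.339e+15) s ≈ 6.879e+05 s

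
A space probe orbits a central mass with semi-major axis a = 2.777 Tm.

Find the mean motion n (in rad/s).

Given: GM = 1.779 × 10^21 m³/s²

Convert to SI: a = 2.777 Tm = 2.777e+12 m.
n = √(GM / a³).
n = √(1.779e+21 / (2.777e+12)³) rad/s ≈ 9.114e-09 rad/s.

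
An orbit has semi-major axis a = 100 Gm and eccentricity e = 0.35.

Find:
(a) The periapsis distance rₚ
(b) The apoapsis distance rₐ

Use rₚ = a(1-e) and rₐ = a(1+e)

Convert to SI: a = 100 Gm = 1e+11 m.
(a) rₚ = a(1 − e) = 1e+11 · (1 − 0.35) = 1e+11 · 0.65 ≈ 6.5e+10 m = 65 Gm.
(b) rₐ = a(1 + e) = 1e+11 · (1 + 0.35) = 1e+11 · 1.35 ≈ 1.35e+11 m = 135 Gm.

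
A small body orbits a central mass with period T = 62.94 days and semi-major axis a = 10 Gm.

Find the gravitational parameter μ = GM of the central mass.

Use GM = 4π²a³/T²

Convert to SI: T = 62.94 days = 5.43802e+06 s; a = 10 Gm = 1e+10 m.
GM = 4π² · a³ / T².
GM = 4π² · (1e+10)³ / (5.43802e+06)² m³/s² ≈ 1.335e+18 m³/s² = 1.335 × 10^18 m³/s².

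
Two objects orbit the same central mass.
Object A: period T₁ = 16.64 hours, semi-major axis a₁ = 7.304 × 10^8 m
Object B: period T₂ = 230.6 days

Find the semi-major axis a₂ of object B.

Convert to SI: T₁ = 16.64 hours = 59904 s; T₂ = 230.6 days = 1.99238e+07 s.
Kepler's third law: (T₁/T₂)² = (a₁/a₂)³ ⇒ a₂ = a₁ · (T₂/T₁)^(2/3).
T₂/T₁ = 1.99238e+07 / 59904 = 332.596.
a₂ = 7.304e+08 · (332.596)^(2/3) m ≈ 3.506e+10 m = 3.506 × 10^10 m.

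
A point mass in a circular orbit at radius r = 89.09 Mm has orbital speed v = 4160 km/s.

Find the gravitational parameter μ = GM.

Convert to SI: r = 89.09 Mm = 8.909e+07 m; v = 4160 km/s = 4.16e+06 m/s.
For a circular orbit v² = GM/r, so GM = v² · r.
GM = (4.16e+06)² · 8.909e+07 m³/s² ≈ 1.542e+21 m³/s² = 1.542 × 10^21 m³/s².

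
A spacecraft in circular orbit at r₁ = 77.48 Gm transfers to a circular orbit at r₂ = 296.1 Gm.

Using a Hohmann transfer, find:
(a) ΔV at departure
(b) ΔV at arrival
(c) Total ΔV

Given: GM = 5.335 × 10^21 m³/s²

Convert to SI: r₁ = 77.48 Gm = 7.748e+10 m; r₂ = 296.1 Gm = 2.961e+11 m.
Transfer semi-major axis: a_t = (r₁ + r₂)/2 = (7.748e+10 + 2.961e+11)/2 = 1.8679e+11 m.
Circular speeds: v₁ = √(GM/r₁) = 262405 m/s, v₂ = √(GM/r₂) = 134230 m/s.
Transfer speeds (vis-viva v² = GM(2/r − 1/a_t)): v₁ᵗ = 330381 m/s, v₂ᵗ = 86450.2 m/s.
(a) ΔV₁ = |v₁ᵗ − v₁| ≈ 6.798e+04 m/s = 67.98 km/s.
(b) ΔV₂ = |v₂ − v₂ᵗ| ≈ 4.778e+04 m/s = 47.78 km/s.
(c) ΔV_total = ΔV₁ + ΔV₂ ≈ 1.158e+05 m/s = 115.8 km/s.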